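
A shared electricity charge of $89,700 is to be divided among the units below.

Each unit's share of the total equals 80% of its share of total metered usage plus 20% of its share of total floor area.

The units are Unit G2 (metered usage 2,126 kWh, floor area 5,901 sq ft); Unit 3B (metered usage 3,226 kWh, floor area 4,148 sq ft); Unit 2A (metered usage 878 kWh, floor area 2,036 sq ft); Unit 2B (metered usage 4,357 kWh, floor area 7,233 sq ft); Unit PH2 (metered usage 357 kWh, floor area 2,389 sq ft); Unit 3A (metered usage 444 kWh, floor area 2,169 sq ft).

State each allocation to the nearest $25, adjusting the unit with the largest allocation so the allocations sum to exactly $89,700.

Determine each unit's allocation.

Unit G2: $17,825 | Unit 3B: $23,450 | Unit 2A: $7,050 | Unit 2B: $32,900 | Unit PH2: $4,050 | Unit 3A: $4,425

Metered usage total 11,388; floor area total 23,876.
Blended shares (80% metered usage + 20% floor area): Unit G2 0.1988; Unit 3B 0.2614; Unit 2A 0.0787; Unit 2B 0.3667; Unit PH2 0.0451; Unit 3A 0.0494.
Unrounded shares: Unit G2 17,830.62; Unit 3B 23,444.95; Unit 2A 7,062.42; Unit 2B 32,889.82; Unit PH2 4,044.64; Unit 3A 4,427.56.
After rounding ($25): Unit G2 $17,825; Unit 3B $23,450; Unit 2A $7,050; Unit 2B $32,900; Unit PH2 $4,050; Unit 3A $4,425. Sum = $89,700.
No rounding difference to absorb.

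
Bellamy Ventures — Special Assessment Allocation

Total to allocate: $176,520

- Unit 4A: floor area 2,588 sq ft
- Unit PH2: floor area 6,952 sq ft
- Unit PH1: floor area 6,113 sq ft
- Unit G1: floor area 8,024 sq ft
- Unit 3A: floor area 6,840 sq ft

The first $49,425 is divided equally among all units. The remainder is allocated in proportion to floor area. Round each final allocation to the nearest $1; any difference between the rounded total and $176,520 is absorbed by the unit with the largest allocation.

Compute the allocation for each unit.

First tranche $49,425 split equally: $9,885 each.
Remainder $127,095 by floor area (total 30,517): Unit 4A 10,778.32 → $10,778; Unit PH2 28,953.19 → $28,953; Unit PH1 25,458.98 → $25,459; Unit G1 33,417.78 → $33,418; Unit 3A 28,486.74 → $28,487.
Totals: Unit 4A $9,885 + $10,778 = $20,663; Unit PH2 $9,885 + $28,953 = $38,838; Unit PH1 $9,885 + $25,459 = $35,344; Unit G1 $9,885 + $33,418 = $43,303; Unit 3A $9,885 + $28,487 = $38,372.

Unit 4A: $20,663; Unit PH2: $38,838; Unit PH1: $35,344; Unit G1: $43,303; Unit 3A: $38,372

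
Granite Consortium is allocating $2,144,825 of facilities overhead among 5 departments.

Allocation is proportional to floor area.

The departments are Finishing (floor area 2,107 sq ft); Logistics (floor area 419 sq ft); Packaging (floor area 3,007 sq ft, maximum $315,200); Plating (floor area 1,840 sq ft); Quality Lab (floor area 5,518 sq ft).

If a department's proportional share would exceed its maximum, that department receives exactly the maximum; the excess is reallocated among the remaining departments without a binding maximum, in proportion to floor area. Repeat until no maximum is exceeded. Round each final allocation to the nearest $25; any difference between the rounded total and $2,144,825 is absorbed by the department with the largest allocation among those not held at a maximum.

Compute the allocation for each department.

Finishing: $390,025 · Logistics: $77,550 · Packaging: $315,200 · Plating: $340,600 · Quality Lab: $1,021,450

Floor area total: 12,891.
Pro-rata shares before constraints: Finishing 350,566.00; Logistics 69,713.88; Packaging 500,309.42; Plating 306,142.11; Quality Lab 918,093.58.
Held at cap: Packaging ($315,200); remaining pool $1,829,625 reallocated over remaining floor area 9,884.
Redistributed shares: Finishing 390,026.29 → $390,025; Logistics 77,561.00 → $77,550; Plating 340,601.98 → $340,600; Quality Lab 1,021,435.73 → $1,021,425.
Rounding difference +$25 applied to Quality Lab → $1,021,450.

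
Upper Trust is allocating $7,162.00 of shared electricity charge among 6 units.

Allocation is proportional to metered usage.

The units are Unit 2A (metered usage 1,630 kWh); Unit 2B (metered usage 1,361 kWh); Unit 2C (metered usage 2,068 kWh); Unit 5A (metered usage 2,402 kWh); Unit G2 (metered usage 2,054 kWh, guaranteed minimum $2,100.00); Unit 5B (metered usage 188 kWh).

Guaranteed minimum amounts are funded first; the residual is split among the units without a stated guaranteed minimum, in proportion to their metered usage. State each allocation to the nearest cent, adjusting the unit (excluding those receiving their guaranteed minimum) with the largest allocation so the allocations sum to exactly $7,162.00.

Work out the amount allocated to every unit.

Unit 2A: $1,078.71; Unit 2B: $900.69; Unit 2C: $1,368.57; Unit 5A: $1,589.61; Unit G2: $2,100.00; Unit 5B: $124.42

Minimums first: Unit G2 $2,100.00. Balance $5,062.00.
Balance split over remaining metered usage 7,649: Unit 2A 1,078.7109 → $1,078.71; Unit 2B 900.6905 → $900.69; Unit 2C 1,368.5731 → $1,368.57; Unit 5A 1,589.6096 → $1,589.61; Unit 5B 124.4157 → $124.42.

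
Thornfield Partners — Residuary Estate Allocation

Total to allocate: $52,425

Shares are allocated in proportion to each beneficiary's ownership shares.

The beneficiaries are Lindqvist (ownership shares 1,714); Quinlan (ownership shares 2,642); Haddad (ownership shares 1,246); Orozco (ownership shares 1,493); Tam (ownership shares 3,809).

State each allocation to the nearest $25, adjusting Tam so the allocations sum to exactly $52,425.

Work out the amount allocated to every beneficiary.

Combined ownership shares = 10,904.
Pro-rata amounts: Lindqvist 1,714/10,904 × $52,425 = 8,240.69; Quinlan 2,642/10,904 × $52,425 = 12,702.39; Haddad 1,246/10,904 × $52,425 = 5,990.60; Orozco 1,493/10,904 × $52,425 = 7,178.15; Tam 3,809/10,904 × $52,425 = 18,313.17.
After rounding ($25): Lindqvist $8,250; Quinlan $12,700; Haddad $6,000; Orozco $7,175; Tam $18,325. Sum = $52,450.
Difference $52,425 − $52,450 = −$25 applied to Tam: Tam becomes $18,300.

Lindqvist: $8,250 | Quinlan: $12,700 | Haddad: $6,000 | Orozco: $7,175 | Tam: $18,300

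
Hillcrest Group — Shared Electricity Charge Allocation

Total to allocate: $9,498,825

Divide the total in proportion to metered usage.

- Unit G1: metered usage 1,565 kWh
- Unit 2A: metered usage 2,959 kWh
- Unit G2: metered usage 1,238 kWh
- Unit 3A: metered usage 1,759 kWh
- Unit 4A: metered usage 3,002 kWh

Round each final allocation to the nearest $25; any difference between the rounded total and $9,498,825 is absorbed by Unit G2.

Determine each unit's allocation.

Combined metered usage = 10,523.
Proportional shares: Unit G1 1,565/10,523 × $9,498,825 = 1,412,682.80; Unit 2A 2,959/10,523 × $9,498,825 = 2,671,008.57; Unit G2 1,238/10,523 × $9,498,825 = 1,117,508.82; Unit 3A 1,759/10,523 × $9,498,825 = 1,587,801.31; Unit 4A 3,002/10,523 × $9,498,825 = 2,709,823.50.
Rounded to nearest $25: Unit G1 $1,412,675; Unit 2A $2,671,000; Unit G2 $1,117,500; Unit 3A $1,587,800; Unit 4A $2,709,825. Sum = $9,498,800.
Difference $9,498,825 − $9,498,800 = +$25 applied to Unit G2: Unit G2 becomes $1,117,525.

Unit G1: $1,412,675; Unit 2A: $2,671,000; Unit G2: $1,117,525; Unit 3A: $1,587,800; Unit 4A: $2,709,825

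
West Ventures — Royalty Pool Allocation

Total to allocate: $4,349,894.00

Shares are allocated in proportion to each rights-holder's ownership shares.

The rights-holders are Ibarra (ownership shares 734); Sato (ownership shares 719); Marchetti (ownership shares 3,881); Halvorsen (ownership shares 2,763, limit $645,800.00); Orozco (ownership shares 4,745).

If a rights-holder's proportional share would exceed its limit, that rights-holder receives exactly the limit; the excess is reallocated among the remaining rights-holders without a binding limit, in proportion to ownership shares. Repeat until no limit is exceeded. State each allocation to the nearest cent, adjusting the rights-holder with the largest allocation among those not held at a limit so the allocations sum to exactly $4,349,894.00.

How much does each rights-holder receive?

Ibarra: $269,749.48 · Sato: $264,236.89 · Marchetti: $1,426,291.18 · Halvorsen: $645,800.00 · Orozco: $1,743,816.45

Total ownership shares = 12,842.
Pro-rata shares before constraints: Ibarra 248,623.4384; Sato 243,542.5779; Marchetti 1,314,587.9625; Halvorsen 935,894.4963; Orozco 1,607,245.5248.
Cap binds for Halvorsen ($645,800.00); balance $3,704,094.00 reallocated over remaining ownership shares 10,079.
Shares after redistribution: Ibarra 269,749.4787 → $269,749.48; Sato 264,236.8872 → $264,236.89; Marchetti 1,426,291.1811 → $1,426,291.18; Orozco 1,743,816.4530 → $1,743,816.45.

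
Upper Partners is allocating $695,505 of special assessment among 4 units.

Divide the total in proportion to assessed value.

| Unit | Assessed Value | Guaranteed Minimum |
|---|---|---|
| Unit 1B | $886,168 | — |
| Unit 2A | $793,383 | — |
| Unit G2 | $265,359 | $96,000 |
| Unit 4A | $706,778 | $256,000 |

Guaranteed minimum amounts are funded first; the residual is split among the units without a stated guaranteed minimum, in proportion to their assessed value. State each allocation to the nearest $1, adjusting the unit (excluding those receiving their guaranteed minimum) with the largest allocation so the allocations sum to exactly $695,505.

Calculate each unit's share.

Fund the minimums — Unit G2 $96,000; Unit 4A $256,000. Residual $343,505.
Residual split over remaining assessed value 1,679,551: Unit 1B 181,240.78 → $181,241; Unit 2A 162,264.22 → $162,264.

Unit 1B: $181,241 | Unit 2A: $162,264 | Unit G2: $96,000 | Unit 4A: $256,000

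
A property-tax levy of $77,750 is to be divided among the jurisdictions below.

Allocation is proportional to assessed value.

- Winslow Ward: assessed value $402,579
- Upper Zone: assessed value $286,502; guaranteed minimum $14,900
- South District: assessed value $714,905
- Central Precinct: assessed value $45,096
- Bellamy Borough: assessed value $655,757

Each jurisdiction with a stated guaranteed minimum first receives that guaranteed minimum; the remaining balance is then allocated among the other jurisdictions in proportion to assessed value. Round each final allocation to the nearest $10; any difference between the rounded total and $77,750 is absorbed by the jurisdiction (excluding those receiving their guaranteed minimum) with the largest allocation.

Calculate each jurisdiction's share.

Winslow Ward: $13,910 | Upper Zone: $14,900 | South District: $24,710 | Central Precinct: $1,560 | Bellamy Borough: $22,670

Fund the minimums — Upper Zone $14,900. Residual $62,850.
Residual split over remaining assessed value 1,818,337: Winslow Ward 13,914.96 → $13,910; South District 24,710.37 → $24,710; Central Precinct 1,558.72 → $1,560; Bellamy Borough 22,665.95 → $22,670.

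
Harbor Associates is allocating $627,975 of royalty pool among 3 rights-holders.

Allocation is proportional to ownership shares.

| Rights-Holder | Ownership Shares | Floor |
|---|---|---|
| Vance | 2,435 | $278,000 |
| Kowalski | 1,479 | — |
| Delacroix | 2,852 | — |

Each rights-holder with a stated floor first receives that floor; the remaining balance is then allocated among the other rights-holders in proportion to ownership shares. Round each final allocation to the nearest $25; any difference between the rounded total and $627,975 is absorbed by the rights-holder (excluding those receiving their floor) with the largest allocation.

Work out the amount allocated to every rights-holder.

Guaranteed amounts: Vance $278,000. Balance $349,975.
Balance split over remaining ownership shares 4,331: Kowalski 119,513.51 → $119,525; Delacroix 230,461.49 → $230,450.

Vance: $278,000 · Kowalski: $119,525 · Delacroix: $230,450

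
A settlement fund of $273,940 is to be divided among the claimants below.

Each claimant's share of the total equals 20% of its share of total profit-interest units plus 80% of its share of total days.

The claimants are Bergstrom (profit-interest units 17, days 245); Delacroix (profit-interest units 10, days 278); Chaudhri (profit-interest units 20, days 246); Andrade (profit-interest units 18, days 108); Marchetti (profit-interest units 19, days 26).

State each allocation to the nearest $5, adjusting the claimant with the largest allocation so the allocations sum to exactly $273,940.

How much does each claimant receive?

Totals — profit-interest units 84, days 903.
Composite weights (20% profit-interest units + 80% days): Bergstrom 0.2575; Delacroix 0.2701; Chaudhri 0.2656; Andrade 0.1385; Marchetti 0.0683.
Raw shares: Bergstrom 70,547.89; Delacroix 73,991.10; Chaudhri 72,747.30; Andrade 37,951.16; Marchetti 18,702.55.
Rounded to nearest $5: Bergstrom $70,550; Delacroix $73,990; Chaudhri $72,745; Andrade $37,950; Marchetti $18,705. Sum = $273,940.
No rounding difference to absorb.

Bergstrom: $70,550; Delacroix: $73,990; Chaudhri: $72,745; Andrade: $37,950; Marchetti: $18,705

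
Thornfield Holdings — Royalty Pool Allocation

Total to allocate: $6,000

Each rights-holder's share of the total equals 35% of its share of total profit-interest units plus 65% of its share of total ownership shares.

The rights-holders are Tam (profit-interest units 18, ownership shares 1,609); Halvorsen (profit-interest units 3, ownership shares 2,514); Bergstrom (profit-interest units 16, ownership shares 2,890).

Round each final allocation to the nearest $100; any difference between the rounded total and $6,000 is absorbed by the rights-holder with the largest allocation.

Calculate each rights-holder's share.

Totals — profit-interest units 37, ownership shares 7,013.
Combined weights (35% profit-interest units + 65% ownership shares): Tam 0.3194; Halvorsen 0.2614; Bergstrom 0.4192.
Unrounded shares: Tam 1,916.40; Halvorsen 1,568.33; Bergstrom 2,515.27.
After rounding ($100): Tam $1,900; Halvorsen $1,600; Bergstrom $2,500. Sum = $6,000.
Sum already equals the total — no adjustment.

Tam: $1,900 | Halvorsen: $1,600 | Bergstrom: $2,500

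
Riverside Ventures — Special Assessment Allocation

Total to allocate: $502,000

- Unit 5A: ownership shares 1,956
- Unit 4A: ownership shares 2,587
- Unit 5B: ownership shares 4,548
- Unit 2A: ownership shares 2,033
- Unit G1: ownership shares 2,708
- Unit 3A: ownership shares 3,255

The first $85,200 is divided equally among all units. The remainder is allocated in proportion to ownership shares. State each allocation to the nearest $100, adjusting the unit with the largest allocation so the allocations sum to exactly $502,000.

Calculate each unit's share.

Unit 5A: $61,900; Unit 4A: $77,300; Unit 5B: $125,100; Unit 2A: $63,800; Unit G1: $80,300; Unit 3A: $93,600

$85,200 shared equally gives $14,200 per unit.
Remainder $416,800 by ownership shares (total 17,087): Unit 5A 47,712.34 → $47,700; Unit 4A 63,104.21 → $63,100; Unit 5B 110,938.51 → $110,900; Unit 2A 49,590.59 → $49,600; Unit G1 66,055.74 → $66,100; Unit 3A 79,398.61 → $79,400.
Totals: Unit 5A $14,200 + $47,700 = $61,900; Unit 4A $14,200 + $63,100 = $77,300; Unit 5B $14,200 + $110,900 = $125,100; Unit 2A $14,200 + $49,600 = $63,800; Unit G1 $14,200 + $66,100 = $80,300; Unit 3A $14,200 + $79,400 = $93,600.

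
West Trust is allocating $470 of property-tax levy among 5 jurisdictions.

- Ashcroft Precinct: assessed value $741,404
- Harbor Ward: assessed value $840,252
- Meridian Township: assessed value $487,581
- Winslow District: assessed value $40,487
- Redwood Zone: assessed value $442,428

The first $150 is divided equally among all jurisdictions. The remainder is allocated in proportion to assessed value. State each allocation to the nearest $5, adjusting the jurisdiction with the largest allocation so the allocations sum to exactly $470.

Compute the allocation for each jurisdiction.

Equal tier: $150 ÷ 5 = $30 apiece.
Remainder $320 by assessed value (total 2,552,152): Ashcroft Precinct 92.96 → $95; Harbor Ward 105.35 → $105; Meridian Township 61.14 → $60; Winslow District 5.08 → $5; Redwood Zone 55.47 → $55.
Totals: Ashcroft Precinct $30 + $95 = $125; Harbor Ward $30 + $105 = $135; Meridian Township $30 + $60 = $90; Winslow District $30 + $5 = $35; Redwood Zone $30 + $55 = $85.

Ashcroft Precinct: $125; Harbor Ward: $135; Meridian Township: $90; Winslow District: $35; Redwood Zone: $85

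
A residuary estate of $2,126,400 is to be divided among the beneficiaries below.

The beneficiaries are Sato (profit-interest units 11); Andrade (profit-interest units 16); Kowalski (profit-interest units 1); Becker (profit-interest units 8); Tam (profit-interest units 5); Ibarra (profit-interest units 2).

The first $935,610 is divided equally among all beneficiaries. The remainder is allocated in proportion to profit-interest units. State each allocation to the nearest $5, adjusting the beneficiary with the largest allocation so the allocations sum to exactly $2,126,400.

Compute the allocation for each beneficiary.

First tranche $935,610 split equally: $155,935 each.
Remainder $1,190,790 by profit-interest units (total 43): Sato 304,620.70 → $304,620; Andrade 443,084.65 → $443,085; Kowalski 27,692.79 → $27,695; Becker 221,542.33 → $221,540; Tam 138,463.95 → $138,465; Ibarra 55,385.58 → $55,385.
Totals: Sato $155,935 + $304,620 = $460,555; Andrade $155,935 + $443,085 = $599,020; Kowalski $155,935 + $27,695 = $183,630; Becker $155,935 + $221,540 = $377,475; Tam $155,935 + $138,465 = $294,400; Ibarra $155,935 + $55,385 = $211,320.

Sato: $460,555 | Andrade: $599,020 | Kowalski: $183,630 | Becker: $377,475 | Tam: $294,400 | Ibarra: $211,320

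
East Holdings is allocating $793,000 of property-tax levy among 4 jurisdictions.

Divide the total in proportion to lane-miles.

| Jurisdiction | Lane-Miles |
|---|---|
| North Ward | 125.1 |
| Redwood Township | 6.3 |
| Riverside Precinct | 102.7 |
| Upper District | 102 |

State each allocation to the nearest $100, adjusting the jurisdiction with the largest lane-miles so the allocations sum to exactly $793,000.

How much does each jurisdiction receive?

North Ward: $295,100 | Redwood Township: $14,900 | Riverside Precinct: $242,300 | Upper District: $240,700

Total lane-miles = 336.1.
Pro-rata amounts: North Ward 125.1/336.1 × $793,000 = 295,163.05; Redwood Township 6.3/336.1 × $793,000 = 14,864.33; Riverside Precinct 102.7/336.1 × $793,000 = 242,312.11; Upper District 102/336.1 × $793,000 = 240,660.52.
At nearest $100: North Ward $295,200; Redwood Township $14,900; Riverside Precinct $242,300; Upper District $240,700. Sum = $793,100.
Difference $793,000 − $793,100 = −$100 applied to largest lane-miles (North Ward): North Ward becomes $295,100.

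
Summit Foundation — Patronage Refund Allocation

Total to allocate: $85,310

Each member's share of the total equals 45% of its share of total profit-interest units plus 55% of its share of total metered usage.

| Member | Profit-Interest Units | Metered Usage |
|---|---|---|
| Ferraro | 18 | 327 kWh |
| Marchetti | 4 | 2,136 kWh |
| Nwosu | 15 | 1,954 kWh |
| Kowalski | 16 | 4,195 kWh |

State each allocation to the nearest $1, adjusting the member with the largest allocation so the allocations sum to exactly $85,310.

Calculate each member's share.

Profit-interest units total 53; metered usage total 8,612.
Composite weights (45% profit-interest units + 55% metered usage): Ferraro 0.1737; Marchetti 0.1704; Nwosu 0.2521; Kowalski 0.4038.
Unrounded shares: Ferraro 14,819.53; Marchetti 14,534.83; Nwosu 21,510.87; Kowalski 34,444.78.
Rounded to nearest $1: Ferraro $14,820; Marchetti $14,535; Nwosu $21,511; Kowalski $34,445. Sum = $85,311.
Difference $85,310 − $85,311 = −$1 applied to largest allocation (Kowalski): Kowalski becomes $34,444.

Ferraro: $14,820 | Marchetti: $14,535 | Nwosu: $21,511 | Kowalski: $34,444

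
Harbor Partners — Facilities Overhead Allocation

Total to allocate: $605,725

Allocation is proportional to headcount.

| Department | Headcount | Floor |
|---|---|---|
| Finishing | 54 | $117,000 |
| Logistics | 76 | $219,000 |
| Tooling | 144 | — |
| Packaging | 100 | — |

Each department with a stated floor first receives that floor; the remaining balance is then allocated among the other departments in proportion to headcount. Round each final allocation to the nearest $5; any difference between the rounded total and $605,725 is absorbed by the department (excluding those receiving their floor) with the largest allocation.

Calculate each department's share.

Finishing: $117,000 · Logistics: $219,000 · Tooling: $159,180 · Packaging: $110,545

Fund the minimums — Finishing $117,000; Logistics $219,000. Balance $269,725.
Balance split over remaining headcount 244: Tooling 159,181.97 → $159,180; Packaging 110,543.03 → $110,545.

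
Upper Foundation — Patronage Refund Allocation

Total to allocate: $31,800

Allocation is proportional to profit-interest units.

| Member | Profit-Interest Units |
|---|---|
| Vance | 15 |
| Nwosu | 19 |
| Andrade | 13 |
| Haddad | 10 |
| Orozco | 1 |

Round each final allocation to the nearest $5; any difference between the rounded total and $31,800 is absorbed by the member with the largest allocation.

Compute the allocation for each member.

Profit-interest units total: 58.
Raw shares: Vance 15/58 × $31,800 = 8,224.14; Nwosu 19/58 × $31,800 = 10,417.24; Andrade 13/58 × $31,800 = 7,127.59; Haddad 10/58 × $31,800 = 5,482.76; Orozco 1/58 × $31,800 = 548.28.
After rounding ($5): Vance $8,225; Nwosu $10,415; Andrade $7,130; Haddad $5,485; Orozco $550. Sum = $31,805.
Difference $31,800 − $31,805 = −$5 applied to largest allocation (Nwosu): Nwosu becomes $10,410.

Vance: $8,225 | Nwosu: $10,410 | Andrade: $7,130 | Haddad: $5,485 | Orozco: $550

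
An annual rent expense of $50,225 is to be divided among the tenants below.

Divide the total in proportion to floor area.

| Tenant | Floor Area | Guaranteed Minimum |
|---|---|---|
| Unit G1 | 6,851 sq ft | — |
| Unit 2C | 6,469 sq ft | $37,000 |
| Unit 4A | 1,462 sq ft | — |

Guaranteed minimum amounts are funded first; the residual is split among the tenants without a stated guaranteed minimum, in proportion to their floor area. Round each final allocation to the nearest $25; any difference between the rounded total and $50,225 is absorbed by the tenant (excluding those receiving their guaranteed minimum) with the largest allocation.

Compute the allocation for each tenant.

Unit G1: $10,900 · Unit 2C: $37,000 · Unit 4A: $2,325

Minimums first: Unit 2C $37,000. Balance $13,225.
Balance split over remaining floor area 8,313: Unit G1 10,899.13 → $10,900; Unit 4A 2,325.87 → $2,325.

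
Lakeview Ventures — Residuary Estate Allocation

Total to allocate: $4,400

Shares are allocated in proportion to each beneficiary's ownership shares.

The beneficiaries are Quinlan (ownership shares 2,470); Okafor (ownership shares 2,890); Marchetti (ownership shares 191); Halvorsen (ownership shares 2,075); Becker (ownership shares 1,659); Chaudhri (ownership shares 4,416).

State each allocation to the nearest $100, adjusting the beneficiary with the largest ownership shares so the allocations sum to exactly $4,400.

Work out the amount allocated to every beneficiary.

Quinlan: $800 · Okafor: $900 · Marchetti: $100 · Halvorsen: $700 · Becker: $500 · Chaudhri: $1,400

Combined ownership shares = 2,470 + 2,890 + 191 + 2,075 + 1,659 + 4,416 = 13,701.
Proportional shares: Quinlan 793.23; Okafor 928.11; Marchetti 61.34; Halvorsen 666.37; Becker 532.78; Chaudhri 1,418.17.
Rounded to nearest $100: Quinlan $800; Okafor $900; Marchetti $100; Halvorsen $700; Becker $500; Chaudhri $1,400. Sum = $4,400.
Sum already equals the total — no adjustment.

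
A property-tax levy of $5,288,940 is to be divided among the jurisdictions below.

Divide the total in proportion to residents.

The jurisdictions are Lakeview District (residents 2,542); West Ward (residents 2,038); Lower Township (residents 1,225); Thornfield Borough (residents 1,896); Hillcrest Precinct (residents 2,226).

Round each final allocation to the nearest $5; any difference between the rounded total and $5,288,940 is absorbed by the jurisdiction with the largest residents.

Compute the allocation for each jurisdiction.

Lakeview District: $1,354,340 · West Ward: $1,085,810 · Lower Township: $652,660 · Thornfield Borough: $1,010,155 · Hillcrest Precinct: $1,185,975

Residents total: 9,927.
Unrounded shares: Lakeview District 2,542/9,927 × $5,288,940 = 1,354,335.19; West Ward 2,038/9,927 × $5,288,940 = 1,085,812.40; Lower Township 1,225/9,927 × $5,288,940 = 652,659.56; Thornfield Borough 1,896/9,927 × $5,288,940 = 1,010,157.17; Hillcrest Precinct 2,226/9,927 × $5,288,940 = 1,185,975.67.
Rounded to nearest $5: Lakeview District $1,354,335; West Ward $1,085,810; Lower Township $652,660; Thornfield Borough $1,010,155; Hillcrest Precinct $1,185,975. Sum = $5,288,935.
Difference $5,288,940 − $5,288,935 = +$5 applied to largest residents (Lakeview District): Lakeview District becomes $1,354,340.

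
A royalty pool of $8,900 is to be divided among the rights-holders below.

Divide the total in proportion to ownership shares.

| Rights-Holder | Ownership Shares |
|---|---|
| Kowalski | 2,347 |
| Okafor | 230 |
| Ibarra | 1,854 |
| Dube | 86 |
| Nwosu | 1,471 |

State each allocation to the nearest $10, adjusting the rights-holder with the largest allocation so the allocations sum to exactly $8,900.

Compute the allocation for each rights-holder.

Sum of ownership shares: 5,988.
Raw shares: Kowalski 2,347/5,988 × $8,900 = 3,488.36; Okafor 230/5,988 × $8,900 = 341.85; Ibarra 1,854/5,988 × $8,900 = 2,755.61; Dube 86/5,988 × $8,900 = 127.82; Nwosu 1,471/5,988 × $8,900 = 2,186.36.
At nearest $10: Kowalski $3,490; Okafor $340; Ibarra $2,760; Dube $130; Nwosu $2,190. Sum = $8,910.
Difference $8,900 − $8,910 = −$10 applied to largest allocation (Kowalski): Kowalski becomes $3,480.

Kowalski: $3,480 | Okafor: $340 | Ibarra: $2,760 | Dube: $130 | Nwosu: $2,190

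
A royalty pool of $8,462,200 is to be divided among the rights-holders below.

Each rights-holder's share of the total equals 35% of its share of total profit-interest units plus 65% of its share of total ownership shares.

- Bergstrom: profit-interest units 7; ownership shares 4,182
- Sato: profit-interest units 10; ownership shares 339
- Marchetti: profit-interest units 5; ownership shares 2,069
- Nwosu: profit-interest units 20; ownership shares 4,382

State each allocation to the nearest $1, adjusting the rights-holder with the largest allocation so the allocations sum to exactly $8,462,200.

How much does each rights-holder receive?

Bergstrom: $2,590,128 · Sato: $875,129 · Marchetti: $1,389,813 · Nwosu: $3,607,130

Profit-interest units total 42; ownership shares total 10,972.
Blended shares (35% profit-interest units + 65% ownership shares): Bergstrom 0.3061; Sato 0.1034; Marchetti 0.1642; Nwosu 0.4263.
Proportional shares: Bergstrom 2,590,128.36; Sato 875,129.17; Marchetti 1,389,812.74; Nwosu 3,607,129.72.
After rounding ($1): Bergstrom $2,590,128; Sato $875,129; Marchetti $1,389,813; Nwosu $3,607,130. Sum = $8,462,200.
Rounded total matches; no reconciliation needed.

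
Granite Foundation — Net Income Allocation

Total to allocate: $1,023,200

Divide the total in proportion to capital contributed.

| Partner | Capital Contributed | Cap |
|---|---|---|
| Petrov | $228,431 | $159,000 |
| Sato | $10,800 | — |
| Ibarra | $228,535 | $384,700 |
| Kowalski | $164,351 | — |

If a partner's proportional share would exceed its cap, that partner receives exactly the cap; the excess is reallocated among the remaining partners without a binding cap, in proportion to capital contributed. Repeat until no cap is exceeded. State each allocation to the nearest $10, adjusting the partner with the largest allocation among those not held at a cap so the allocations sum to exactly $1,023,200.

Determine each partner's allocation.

Capital contributed total: 632,117.
Proportional shares (ignoring caps): Petrov 369,758.45; Sato 17,481.83; Ibarra 369,926.79; Kowalski 266,032.94.
Capped: Petrov ($159,000); remaining pool $864,200 reallocated over remaining capital contributed 403,686.
Capped: Ibarra ($384,700); remaining pool $479,500 reallocated over remaining capital contributed 175,151.
Redistributed shares: Sato 29,566.49 → $29,570; Kowalski 449,933.51 → $449,930.

Petrov: $159,000; Sato: $29,570; Ibarra: $384,700; Kowalski: $449,930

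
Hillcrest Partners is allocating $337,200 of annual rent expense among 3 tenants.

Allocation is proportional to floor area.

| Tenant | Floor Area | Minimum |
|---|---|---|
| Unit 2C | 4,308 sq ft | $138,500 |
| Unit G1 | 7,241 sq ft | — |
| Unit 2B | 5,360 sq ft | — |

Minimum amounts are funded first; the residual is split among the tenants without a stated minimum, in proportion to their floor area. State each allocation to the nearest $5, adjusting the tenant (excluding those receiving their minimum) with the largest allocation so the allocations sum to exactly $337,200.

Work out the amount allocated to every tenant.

Unit 2C: $138,500 · Unit G1: $114,180 · Unit 2B: $84,520

Fund the minimums — Unit 2C $138,500. Balance $198,700.
Balance split over remaining floor area 12,601: Unit G1 114,180.36 → $114,180; Unit 2B 84,519.64 → $84,520.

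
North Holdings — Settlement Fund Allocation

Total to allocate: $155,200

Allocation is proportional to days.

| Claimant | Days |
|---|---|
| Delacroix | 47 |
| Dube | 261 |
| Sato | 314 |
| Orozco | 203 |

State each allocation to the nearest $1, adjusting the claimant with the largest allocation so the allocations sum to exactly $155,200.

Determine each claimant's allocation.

Days total: 825.
Pro-rata amounts: Delacroix 47/825 × $155,200 = 8,841.70; Dube 261/825 × $155,200 = 49,099.64; Sato 314/825 × $155,200 = 59,070.06; Orozco 203/825 × $155,200 = 38,188.61.
At nearest $1: Delacroix $8,842; Dube $49,100; Sato $59,070; Orozco $38,189. Sum = $155,201.
Difference $155,200 − $155,201 = −$1 applied to largest allocation (Sato): Sato becomes $59,069.

Delacroix: $8,842 · Dube: $49,100 · Sato: $59,069 · Orozco: $38,189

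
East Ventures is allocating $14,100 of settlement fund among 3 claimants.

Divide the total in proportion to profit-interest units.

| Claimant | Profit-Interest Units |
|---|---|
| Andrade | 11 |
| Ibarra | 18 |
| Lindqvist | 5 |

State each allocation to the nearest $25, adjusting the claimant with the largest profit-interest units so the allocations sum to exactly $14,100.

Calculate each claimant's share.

Andrade: $4,550; Ibarra: $7,475; Lindqvist: $2,075

Sum of profit-interest units: 11 + 18 + 5 = 34.
Raw shares: Andrade 4,561.76; Ibarra 7,464.71; Lindqvist 2,073.53.
At nearest $25: Andrade $4,550; Ibarra $7,475; Lindqvist $2,075. Sum = $14,100.
Rounded total matches; no reconciliation needed.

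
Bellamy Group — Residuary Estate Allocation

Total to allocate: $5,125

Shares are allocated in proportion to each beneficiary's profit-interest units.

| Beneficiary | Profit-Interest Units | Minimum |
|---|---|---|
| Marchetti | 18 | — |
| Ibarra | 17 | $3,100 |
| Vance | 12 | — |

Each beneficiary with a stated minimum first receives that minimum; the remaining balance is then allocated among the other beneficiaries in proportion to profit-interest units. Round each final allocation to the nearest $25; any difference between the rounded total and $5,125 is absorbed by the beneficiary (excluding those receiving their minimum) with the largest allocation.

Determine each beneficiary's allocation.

Minimums first: Ibarra $3,100. Balance $2,025.
Balance split over remaining profit-interest units 30: Marchetti 1,215.00 → $1,225; Vance 810.00 → $800.

Marchetti: $1,225 · Ibarra: $3,100 · Vance: $800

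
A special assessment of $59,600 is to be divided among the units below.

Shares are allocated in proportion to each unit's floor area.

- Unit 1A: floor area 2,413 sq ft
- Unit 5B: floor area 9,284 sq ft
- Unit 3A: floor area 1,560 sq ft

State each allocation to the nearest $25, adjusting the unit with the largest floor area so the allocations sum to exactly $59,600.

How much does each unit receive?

Unit 1A: $10,850 | Unit 5B: $41,725 | Unit 3A: $7,025

Floor area total: 13,257.
Raw shares: Unit 1A 2,413/13,257 × $59,600 = 10,848.22; Unit 5B 9,284/13,257 × $59,600 = 41,738.43; Unit 3A 1,560/13,257 × $59,600 = 7,013.35.
Rounded to nearest $25: Unit 1A $10,850; Unit 5B $41,750; Unit 3A $7,025. Sum = $59,625.
Difference $59,600 − $59,625 = −$25 applied to largest floor area (Unit 5B): Unit 5B becomes $41,725.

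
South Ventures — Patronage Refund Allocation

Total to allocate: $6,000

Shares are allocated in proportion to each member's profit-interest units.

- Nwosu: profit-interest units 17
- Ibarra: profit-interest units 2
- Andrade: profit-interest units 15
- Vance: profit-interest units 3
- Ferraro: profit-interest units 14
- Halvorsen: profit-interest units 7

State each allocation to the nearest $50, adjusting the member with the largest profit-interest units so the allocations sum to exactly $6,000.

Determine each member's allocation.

Profit-interest units total: 58.
Proportional shares: Nwosu 17/58 × $6,000 = 1,758.62; Ibarra 2/58 × $6,000 = 206.90; Andrade 15/58 × $6,000 = 1,551.72; Vance 3/58 × $6,000 = 310.34; Ferraro 14/58 × $6,000 = 1,448.28; Halvorsen 7/58 × $6,000 = 724.14.
At nearest $50: Nwosu $1,750; Ibarra $200; Andrade $1,550; Vance $300; Ferraro $1,450; Halvorsen $700. Sum = $5,950.
Difference $6,000 − $5,950 = +$50 applied to largest profit-interest units (Nwosu): Nwosu becomes $1,800.

Nwosu: $1,800; Ibarra: $200; Andrade: $1,550; Vance: $300; Ferraro: $1,450; Halvorsen: $700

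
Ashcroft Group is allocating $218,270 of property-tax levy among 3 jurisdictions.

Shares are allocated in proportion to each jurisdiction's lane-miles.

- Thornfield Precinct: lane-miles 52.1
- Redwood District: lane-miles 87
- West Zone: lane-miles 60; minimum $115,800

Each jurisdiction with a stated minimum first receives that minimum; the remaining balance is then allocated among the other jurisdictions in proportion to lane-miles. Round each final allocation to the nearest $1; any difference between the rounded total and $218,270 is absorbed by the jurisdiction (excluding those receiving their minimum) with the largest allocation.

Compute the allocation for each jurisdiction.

Fund the minimums — West Zone $115,800. Residual $102,470.
Residual split over remaining lane-miles 139.1: Thornfield Precinct 38,380.21 → $38,380; Redwood District 64,089.79 → $64,090.

Thornfield Precinct: $38,380; Redwood District: $64,090; West Zone: $115,800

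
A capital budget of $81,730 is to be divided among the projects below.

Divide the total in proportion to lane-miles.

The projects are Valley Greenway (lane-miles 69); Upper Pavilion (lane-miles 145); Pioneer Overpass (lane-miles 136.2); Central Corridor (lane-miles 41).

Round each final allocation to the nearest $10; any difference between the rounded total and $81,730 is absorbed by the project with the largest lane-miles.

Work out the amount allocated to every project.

Combined lane-miles = 69 + 145 + 136.2 + 41 = 391.2.
Pro-rata amounts: Valley Greenway 14,415.57; Upper Pavilion 30,293.58; Pioneer Overpass 28,455.08; Central Corridor 8,565.77.
After rounding ($10): Valley Greenway $14,420; Upper Pavilion $30,290; Pioneer Overpass $28,460; Central Corridor $8,570. Sum = $81,740.
Difference $81,730 − $81,740 = −$10 applied to largest lane-miles (Upper Pavilion): Upper Pavilion becomes $30,280.

Valley Greenway: $14,420 · Upper Pavilion: $30,280 · Pioneer Overpass: $28,460 · Central Corridor: $8,570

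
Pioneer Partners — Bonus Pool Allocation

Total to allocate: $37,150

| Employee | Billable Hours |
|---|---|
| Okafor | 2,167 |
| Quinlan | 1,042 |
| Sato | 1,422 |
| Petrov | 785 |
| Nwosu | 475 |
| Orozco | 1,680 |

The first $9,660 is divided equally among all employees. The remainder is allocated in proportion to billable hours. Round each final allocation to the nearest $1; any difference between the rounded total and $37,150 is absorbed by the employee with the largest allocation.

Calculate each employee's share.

Okafor: $9,479 | Quinlan: $5,393 | Sato: $6,773 | Petrov: $4,460 | Nwosu: $3,335 | Orozco: $7,710

Equal tier: $9,660 ÷ 6 = $1,610 apiece.
Remainder $27,490 by billable hours (total 7,571): Okafor 7,868.29 → $7,868; Quinlan 3,783.46 → $3,783; Sato 5,163.23 → $5,163; Petrov 2,850.30 → $2,850; Nwosu 1,724.71 → $1,725; Orozco 6,100.01 → $6,100.
Rounding difference +$1 on remainder applied to Okafor.
Totals: Okafor $1,610 + $7,869 = $9,479; Quinlan $1,610 + $3,783 = $5,393; Sato $1,610 + $5,163 = $6,773; Petrov $1,610 + $2,850 = $4,460; Nwosu $1,610 + $1,725 = $3,335; Orozco $1,610 + $6,100 = $7,710.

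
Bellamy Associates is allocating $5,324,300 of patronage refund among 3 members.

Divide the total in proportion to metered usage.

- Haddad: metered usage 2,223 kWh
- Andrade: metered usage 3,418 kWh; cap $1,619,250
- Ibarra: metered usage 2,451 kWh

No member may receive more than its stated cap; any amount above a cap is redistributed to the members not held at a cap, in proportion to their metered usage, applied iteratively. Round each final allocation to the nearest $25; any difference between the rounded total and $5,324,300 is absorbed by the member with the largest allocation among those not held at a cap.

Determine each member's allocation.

Total metered usage = 8,092.
Pro-rata shares before constraints: Haddad 1,462,669.17; Andrade 2,248,944.32; Ibarra 1,612,686.52.
Held at cap: Andrade ($1,619,250); balance $3,705,050 reallocated over remaining metered usage 4,674.
Shares after redistribution: Haddad 1,762,157.93 → $1,762,150; Ibarra 1,942,892.07 → $1,942,900.

Haddad: $1,762,150 · Andrade: $1,619,250 · Ibarra: $1,942,900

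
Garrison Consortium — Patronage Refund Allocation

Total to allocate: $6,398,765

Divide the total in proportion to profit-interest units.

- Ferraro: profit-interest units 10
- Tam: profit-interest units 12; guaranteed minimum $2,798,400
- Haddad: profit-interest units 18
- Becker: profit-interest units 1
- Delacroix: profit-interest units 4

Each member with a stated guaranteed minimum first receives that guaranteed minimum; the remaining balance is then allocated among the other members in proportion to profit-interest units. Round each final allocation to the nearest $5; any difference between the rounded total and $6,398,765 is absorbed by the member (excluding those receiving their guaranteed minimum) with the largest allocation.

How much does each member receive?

Minimums first: Tam $2,798,400. Residual $3,600,365.
Residual split over remaining profit-interest units 33: Ferraro 1,091,019.70 → $1,091,020; Haddad 1,963,835.45 → $1,963,835; Becker 109,101.97 → $109,100; Delacroix 436,407.88 → $436,410.

Ferraro: $1,091,020 | Tam: $2,798,400 | Haddad: $1,963,835 | Becker: $109,100 | Delacroix: $436,410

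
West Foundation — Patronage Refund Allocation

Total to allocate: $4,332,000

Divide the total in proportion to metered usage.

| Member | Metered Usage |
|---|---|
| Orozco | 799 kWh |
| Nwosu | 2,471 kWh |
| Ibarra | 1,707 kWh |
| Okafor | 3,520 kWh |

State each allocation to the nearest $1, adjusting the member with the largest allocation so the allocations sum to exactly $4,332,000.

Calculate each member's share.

Orozco: $407,352 · Nwosu: $1,259,783 · Ibarra: $870,275 · Okafor: $1,794,590

Total metered usage = 8,497.
Unrounded shares: Orozco 799/8,497 × $4,332,000 = 407,351.77; Nwosu 2,471/8,497 × $4,332,000 = 1,259,782.51; Ibarra 1,707/8,497 × $4,332,000 = 870,274.69; Okafor 3,520/8,497 × $4,332,000 = 1,794,591.03.
After rounding ($1): Orozco $407,352; Nwosu $1,259,783; Ibarra $870,275; Okafor $1,794,591. Sum = $4,332,001.
Difference $4,332,000 − $4,332,001 = −$1 applied to largest allocation (Okafor): Okafor becomes $1,794,590.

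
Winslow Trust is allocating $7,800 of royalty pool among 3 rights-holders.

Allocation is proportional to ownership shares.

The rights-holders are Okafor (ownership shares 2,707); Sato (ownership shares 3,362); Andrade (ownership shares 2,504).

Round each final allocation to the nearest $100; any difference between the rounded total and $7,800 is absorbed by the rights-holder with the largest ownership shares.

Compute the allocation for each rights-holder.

Okafor: $2,500 | Sato: $3,000 | Andrade: $2,300

Sum of ownership shares: 8,573.
Proportional shares: Okafor 2,707/8,573 × $7,800 = 2,462.92; Sato 3,362/8,573 × $7,800 = 3,058.86; Andrade 2,504/8,573 × $7,800 = 2,278.22.
At nearest $100: Okafor $2,500; Sato $3,100; Andrade $2,300. Sum = $7,900.
Difference $7,800 − $7,900 = −$100 applied to largest ownership shares (Sato): Sato becomes $3,000.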